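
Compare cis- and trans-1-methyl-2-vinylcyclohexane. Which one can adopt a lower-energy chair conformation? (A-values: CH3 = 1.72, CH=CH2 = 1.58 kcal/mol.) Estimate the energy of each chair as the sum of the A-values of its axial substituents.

At 1,2 positions (parity opposite): cis → (a,e or e,a); trans → (e,e or a,a).
Best chair for cis: E = 1.58 kcal/mol; best chair for trans: E = 0.00 kcal/mol.
The trans isomer is lower by 1.58 kcal/mol.

trans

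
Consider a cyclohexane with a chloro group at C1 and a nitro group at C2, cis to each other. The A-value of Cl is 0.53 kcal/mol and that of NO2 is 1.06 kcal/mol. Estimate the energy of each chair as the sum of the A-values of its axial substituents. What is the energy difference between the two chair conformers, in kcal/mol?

C1 and C2 have opposite parity, so for the cis isomer the two substituents are one axial and one equatorial in each chair.
Chair I (chloro axial, nitro equatorial): E = 0.53 kcal/mol.
Chair II (chloro equatorial, nitro axial): E = 1.06 kcal/mol.
ΔE = 1.06 − 0.53 = 0.53 kcal/mol; chair I is more stable.

0.53 kcal/mol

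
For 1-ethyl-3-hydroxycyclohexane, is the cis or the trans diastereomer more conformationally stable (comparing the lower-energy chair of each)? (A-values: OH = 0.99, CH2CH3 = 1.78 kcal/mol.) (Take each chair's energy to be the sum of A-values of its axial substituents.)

At 1,3 positions (parity same): cis → (e,e or a,a); trans → (a,e or e,a).
Best chair for cis: E = 0.00 kcal/mol; best chair for trans: E = 0.99 kcal/mol.
The cis isomer is lower by 0.99 kcal/mol.

cis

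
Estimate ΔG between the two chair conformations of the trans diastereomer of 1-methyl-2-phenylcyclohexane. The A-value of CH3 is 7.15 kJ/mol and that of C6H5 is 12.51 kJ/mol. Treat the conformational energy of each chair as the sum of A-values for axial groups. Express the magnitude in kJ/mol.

19.66 kJ/mol

C1 and C2 have opposite parity, so for the trans isomer the two substituents are e,e in one chair and a,a in the other.
Chair I (methyl axial, phenyl axial): E = 19.66 kJ/mol.
Chair II (methyl equatorial, phenyl equatorial): E = 0.00 kJ/mol.
ΔE = 19.66 − 0.00 = 19.66 kJ/mol; chair II is more stable.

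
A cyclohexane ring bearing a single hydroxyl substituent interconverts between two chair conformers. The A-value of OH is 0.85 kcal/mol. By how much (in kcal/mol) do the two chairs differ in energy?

0.85 kcal/mol

A monosubstituted cyclohexane has one chair with the hydroxyl group axial (E = A = 0.85 kcal/mol) and one with it equatorial (E = 0).
ΔE = 0.85 − 0 = 0.85 kcal/mol.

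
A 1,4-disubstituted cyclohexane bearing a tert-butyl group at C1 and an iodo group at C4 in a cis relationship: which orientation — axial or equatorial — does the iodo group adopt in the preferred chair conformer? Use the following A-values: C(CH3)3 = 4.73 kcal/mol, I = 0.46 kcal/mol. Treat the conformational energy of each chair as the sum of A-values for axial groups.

C1 and C4 have opposite parity, so for the cis isomer the two substituents are one axial and one equatorial in each chair.
Chair I (tert-butyl axial, iodo equatorial): E = 4.73 kcal/mol.
Chair II (tert-butyl equatorial, iodo axial): E = 0.46 kcal/mol.
Chair II is the more stable (lower-energy) conformer, and in that chair the iodo group is axial.

axial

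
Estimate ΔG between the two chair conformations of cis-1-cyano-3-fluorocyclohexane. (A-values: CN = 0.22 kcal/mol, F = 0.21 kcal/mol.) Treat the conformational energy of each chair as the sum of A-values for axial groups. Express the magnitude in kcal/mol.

C1 and C3 have the same parity, so for the cis isomer the two substituents are e,e in one chair and a,a in the other.
Chair I (cyano axial, fluoro axial): E = 0.43 kcal/mol.
Chair II (cyano equatorial, fluoro equatorial): E = 0.00 kcal/mol.
ΔE = 0.43 − 0.00 = 0.43 kcal/mol; chair II is more stable.

0.43 kcal/mol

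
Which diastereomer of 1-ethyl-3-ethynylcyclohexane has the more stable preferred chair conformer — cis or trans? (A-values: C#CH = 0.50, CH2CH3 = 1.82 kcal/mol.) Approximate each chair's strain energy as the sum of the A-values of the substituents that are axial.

At 1,3 positions (parity same): cis → (e,e or a,a); trans → (a,e or e,a).
Best chair for cis: E = 0.00 kcal/mol; best chair for trans: E = 0.50 kcal/mol.
The cis isomer is lower by 0.50 kcal/mol.

cis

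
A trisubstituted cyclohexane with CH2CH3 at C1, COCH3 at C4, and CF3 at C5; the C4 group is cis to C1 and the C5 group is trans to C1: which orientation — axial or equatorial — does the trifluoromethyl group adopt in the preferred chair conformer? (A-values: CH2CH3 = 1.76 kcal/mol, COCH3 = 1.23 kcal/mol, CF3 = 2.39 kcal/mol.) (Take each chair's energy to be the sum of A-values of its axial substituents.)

equatorial

Chair I (ethyl axial, acetyl equatorial, trifluoromethyl equatorial): E = 1.76 kcal/mol.
Chair II (ethyl equatorial, acetyl axial, trifluoromethyl axial): E = 3.62 kcal/mol.
Chair I is the more stable (lower-energy) conformer, and in that chair the trifluoromethyl group is equatorial.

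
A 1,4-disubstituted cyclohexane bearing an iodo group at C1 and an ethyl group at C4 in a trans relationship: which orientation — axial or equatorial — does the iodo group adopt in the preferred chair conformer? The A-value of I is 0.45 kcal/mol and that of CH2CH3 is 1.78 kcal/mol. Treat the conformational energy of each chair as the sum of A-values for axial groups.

C1 and C4 have opposite parity, so for the trans isomer the two substituents are e,e in one chair and a,a in the other.
Chair I (iodo axial, ethyl axial): E = 2.23 kcal/mol.
Chair II (iodo equatorial, ethyl equatorial): E = 0.00 kcal/mol.
Chair II is the more stable (lower-energy) conformer, and in that chair the iodo group is equatorial.

equatorial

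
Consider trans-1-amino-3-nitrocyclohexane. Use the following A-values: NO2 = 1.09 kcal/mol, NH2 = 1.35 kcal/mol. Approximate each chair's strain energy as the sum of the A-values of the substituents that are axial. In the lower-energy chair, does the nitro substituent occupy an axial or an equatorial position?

axial

C1 and C3 have the same parity, so for the trans isomer the two substituents are one axial and one equatorial in each chair.
Chair I (nitro axial, amino equatorial): E = 1.09 kcal/mol.
Chair II (nitro equatorial, amino axial): E = 1.35 kcal/mol.
Chair I is the more stable (lower-energy) conformer, and in that chair the nitro group is axial.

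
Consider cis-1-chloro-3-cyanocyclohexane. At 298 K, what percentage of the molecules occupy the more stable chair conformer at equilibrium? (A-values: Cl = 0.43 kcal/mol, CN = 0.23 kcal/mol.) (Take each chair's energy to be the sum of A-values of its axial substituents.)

75.3%

C1 and C3 have the same parity, so for the cis isomer the two substituents are e,e in one chair and a,a in the other.
Chair I (chloro axial, cyano axial): E = 0.66 kcal/mol; chair II (chloro equatorial, cyano equatorial): E = 0.00 kcal/mol.
ΔG = 0.66 kcal/mol between the two chairs.
K = exp(ΔG/RT) with R = 1.987×10⁻³ kcal mol⁻¹ K⁻¹ and T = 298 K gives K ≈ 3.05.
Fraction in the lower-energy chair = K/(K+1) = 75.3%.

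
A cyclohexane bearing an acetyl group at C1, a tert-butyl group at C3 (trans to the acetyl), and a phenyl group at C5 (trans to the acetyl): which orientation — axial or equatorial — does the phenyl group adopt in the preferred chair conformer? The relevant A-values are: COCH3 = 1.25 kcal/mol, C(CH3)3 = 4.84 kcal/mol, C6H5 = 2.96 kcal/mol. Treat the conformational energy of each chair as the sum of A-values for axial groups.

equatorial

Chair I (acetyl axial, tert-butyl equatorial, phenyl equatorial): E = 1.25 kcal/mol.
Chair II (acetyl equatorial, tert-butyl axial, phenyl axial): E = 7.80 kcal/mol.
Chair I is the more stable (lower-energy) conformer, and in that chair the phenyl group is equatorial.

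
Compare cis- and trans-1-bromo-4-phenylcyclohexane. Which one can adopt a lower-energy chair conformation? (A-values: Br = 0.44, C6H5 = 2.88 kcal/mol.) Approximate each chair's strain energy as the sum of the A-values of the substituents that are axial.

At 1,4 positions (parity opposite): cis → (a,e or e,a); trans → (e,e or a,a).
Best chair for cis: E = 0.44 kcal/mol; best chair for trans: E = 0.00 kcal/mol.
The trans isomer is lower by 0.44 kcal/mol.

trans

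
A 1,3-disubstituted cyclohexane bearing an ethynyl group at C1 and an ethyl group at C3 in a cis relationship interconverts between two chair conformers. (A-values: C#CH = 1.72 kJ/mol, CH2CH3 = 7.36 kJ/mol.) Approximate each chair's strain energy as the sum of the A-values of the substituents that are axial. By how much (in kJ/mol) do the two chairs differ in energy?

C1 and C3 have the same parity, so for the cis isomer the two substituents are e,e in one chair and a,a in the other.
Chair I (ethynyl axial, ethyl axial): E = 9.08 kJ/mol.
Chair II (ethynyl equatorial, ethyl equatorial): E = 0.00 kJ/mol.
ΔE = 9.08 − 0.00 = 9.08 kJ/mol; chair II is more stable.

9.08 kJ/mol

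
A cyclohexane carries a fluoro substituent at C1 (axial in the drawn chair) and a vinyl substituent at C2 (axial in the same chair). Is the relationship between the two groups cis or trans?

C1 and C2 have opposite parity, so their axial bonds point in opposite directions.
With opposite-parity carbons, two substituents on the same face are one axial and one equatorial; opposite faces give both axial or both equatorial.
Here the groups are axial/axial → opposite face → trans.

trans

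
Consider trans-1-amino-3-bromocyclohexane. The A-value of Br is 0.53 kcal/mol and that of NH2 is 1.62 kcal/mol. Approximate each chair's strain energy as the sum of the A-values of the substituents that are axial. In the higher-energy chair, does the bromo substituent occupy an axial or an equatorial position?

equatorial

C1 and C3 have the same parity, so for the trans isomer the two substituents are one axial and one equatorial in each chair.
Chair I (bromo axial, amino equatorial): E = 0.53 kcal/mol.
Chair II (bromo equatorial, amino axial): E = 1.62 kcal/mol.
Chair II is the less stable (higher-energy) conformer, and in that chair the bromo group is equatorial.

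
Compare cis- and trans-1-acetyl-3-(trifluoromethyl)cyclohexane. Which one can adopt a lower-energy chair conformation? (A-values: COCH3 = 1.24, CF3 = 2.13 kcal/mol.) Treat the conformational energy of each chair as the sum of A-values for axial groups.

At 1,3 positions (parity same): cis → (e,e or a,a); trans → (a,e or e,a).
Best chair for cis: E = 0.00 kcal/mol; best chair for trans: E = 1.24 kcal/mol.
The cis isomer is lower by 1.24 kcal/mol.

cis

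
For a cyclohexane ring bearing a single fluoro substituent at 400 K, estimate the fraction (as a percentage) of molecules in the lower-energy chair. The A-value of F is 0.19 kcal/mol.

55.9%

One chair has the fluoro group axial (E = 0.19 kcal/mol) and the other has it equatorial (E = 0).
ΔG = 0.19 kcal/mol between the two chairs.
K = exp(ΔG/RT) with R = 1.987×10⁻³ kcal mol⁻¹ K⁻¹ and T = 400 K gives K ≈ 1.27.
Fraction in the lower-energy chair = K/(K+1) = 55.9%.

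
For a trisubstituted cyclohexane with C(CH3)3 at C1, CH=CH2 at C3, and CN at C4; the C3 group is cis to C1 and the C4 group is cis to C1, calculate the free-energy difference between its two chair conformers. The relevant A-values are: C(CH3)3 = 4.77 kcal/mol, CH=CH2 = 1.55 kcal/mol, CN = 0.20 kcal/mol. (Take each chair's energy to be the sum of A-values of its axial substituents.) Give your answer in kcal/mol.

6.12 kcal/mol

Chair I (tert-butyl axial, vinyl axial, cyano equatorial): E = 6.32 kcal/mol.
Chair II (tert-butyl equatorial, vinyl equatorial, cyano axial): E = 0.20 kcal/mol.
ΔE = 6.32 − 0.20 = 6.12 kcal/mol; chair II is more stable.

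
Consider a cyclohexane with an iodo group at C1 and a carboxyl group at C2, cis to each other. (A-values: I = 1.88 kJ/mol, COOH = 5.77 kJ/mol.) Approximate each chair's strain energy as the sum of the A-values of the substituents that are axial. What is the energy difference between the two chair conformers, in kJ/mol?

C1 and C2 have opposite parity, so for the cis isomer the two substituents are one axial and one equatorial in each chair.
Chair I (iodo axial, carboxyl equatorial): E = 1.88 kJ/mol.
Chair II (iodo equatorial, carboxyl axial): E = 5.77 kJ/mol.
ΔE = 5.77 − 1.88 = 3.89 kJ/mol; chair I is more stable.

3.89 kJ/mol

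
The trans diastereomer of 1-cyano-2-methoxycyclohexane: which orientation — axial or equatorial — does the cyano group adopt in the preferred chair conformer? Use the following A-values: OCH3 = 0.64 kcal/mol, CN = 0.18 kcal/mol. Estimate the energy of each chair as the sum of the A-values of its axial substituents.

equatorial

C1 and C2 have opposite parity, so for the trans isomer the two substituents are e,e in one chair and a,a in the other.
Chair I (methoxy axial, cyano axial): E = 0.82 kcal/mol.
Chair II (methoxy equatorial, cyano equatorial): E = 0.00 kcal/mol.
Chair II is the more stable (lower-energy) conformer, and in that chair the cyano group is equatorial.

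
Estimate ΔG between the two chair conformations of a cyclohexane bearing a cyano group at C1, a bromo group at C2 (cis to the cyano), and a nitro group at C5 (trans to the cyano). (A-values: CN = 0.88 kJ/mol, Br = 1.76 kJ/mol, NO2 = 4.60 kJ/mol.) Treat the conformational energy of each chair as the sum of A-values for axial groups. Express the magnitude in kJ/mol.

Chair I (cyano axial, bromo equatorial, nitro equatorial): E = 0.88 kJ/mol.
Chair II (cyano equatorial, bromo axial, nitro axial): E = 6.36 kJ/mol.
ΔE = 6.36 − 0.88 = 5.48 kJ/mol; chair I is more stable.

5.48 kJ/mol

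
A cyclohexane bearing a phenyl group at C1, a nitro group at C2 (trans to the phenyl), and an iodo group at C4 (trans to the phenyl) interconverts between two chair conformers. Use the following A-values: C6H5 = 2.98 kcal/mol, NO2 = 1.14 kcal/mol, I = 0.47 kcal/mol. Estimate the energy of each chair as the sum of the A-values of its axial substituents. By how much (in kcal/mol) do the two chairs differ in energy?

4.59 kcal/mol

Chair I (phenyl axial, nitro axial, iodo axial): E = 4.59 kcal/mol.
Chair II (phenyl equatorial, nitro equatorial, iodo equatorial): E = 0.00 kcal/mol.
ΔE = 4.59 − 0.00 = 4.59 kcal/mol; chair II is more stable.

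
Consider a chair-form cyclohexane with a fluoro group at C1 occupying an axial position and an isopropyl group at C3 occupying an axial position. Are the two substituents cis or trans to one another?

cis

C1 and C3 have the same parity, so their axial bonds point in the same direction.
With same-parity carbons, two substituents on the same face are both axial or both equatorial; opposite faces give one of each.
Here the groups are axial/axial → same face → cis.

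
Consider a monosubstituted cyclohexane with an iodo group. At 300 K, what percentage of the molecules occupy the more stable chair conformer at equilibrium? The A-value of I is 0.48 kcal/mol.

69.1%

One chair has the iodo group axial (E = 0.48 kcal/mol) and the other has it equatorial (E = 0).
ΔG = 0.48 kcal/mol between the two chairs.
K = exp(ΔG/RT) with R = 1.987×10⁻³ kcal mol⁻¹ K⁻¹ and T = 300 K gives K ≈ 2.24.
Fraction in the lower-energy chair = K/(K+1) = 69.1%.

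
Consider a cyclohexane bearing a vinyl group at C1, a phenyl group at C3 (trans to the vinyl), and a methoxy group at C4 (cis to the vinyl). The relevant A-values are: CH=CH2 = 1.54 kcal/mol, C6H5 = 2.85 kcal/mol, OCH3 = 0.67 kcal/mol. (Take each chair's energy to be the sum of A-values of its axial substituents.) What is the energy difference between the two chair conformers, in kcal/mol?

1.98 kcal/mol

Chair I (vinyl axial, phenyl equatorial, methoxy equatorial): E = 1.54 kcal/mol.
Chair II (vinyl equatorial, phenyl axial, methoxy axial): E = 3.52 kcal/mol.
ΔE = 3.52 − 1.54 = 1.98 kcal/mol; chair I is more stable.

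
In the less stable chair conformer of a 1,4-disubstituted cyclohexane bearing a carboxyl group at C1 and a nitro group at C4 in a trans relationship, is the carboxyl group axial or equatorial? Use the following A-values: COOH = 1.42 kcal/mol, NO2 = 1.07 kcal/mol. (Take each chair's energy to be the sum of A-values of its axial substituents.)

C1 and C4 have opposite parity, so for the trans isomer the two substituents are e,e in one chair and a,a in the other.
Chair I (carboxyl axial, nitro axial): E = 2.49 kcal/mol.
Chair II (carboxyl equatorial, nitro equatorial): E = 0.00 kcal/mol.
Chair I is the less stable (higher-energy) conformer, and in that chair the carboxyl group is axial.

axial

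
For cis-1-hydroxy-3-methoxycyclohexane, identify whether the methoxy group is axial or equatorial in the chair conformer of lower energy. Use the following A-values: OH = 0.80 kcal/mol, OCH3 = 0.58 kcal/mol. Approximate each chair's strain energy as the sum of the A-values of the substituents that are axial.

equatorial

C1 and C3 have the same parity, so for the cis isomer the two substituents are e,e in one chair and a,a in the other.
Chair I (hydroxyl axial, methoxy axial): E = 1.38 kcal/mol.
Chair II (hydroxyl equatorial, methoxy equatorial): E = 0.00 kcal/mol.
Chair II is the more stable (lower-energy) conformer, and in that chair the methoxy group is equatorial.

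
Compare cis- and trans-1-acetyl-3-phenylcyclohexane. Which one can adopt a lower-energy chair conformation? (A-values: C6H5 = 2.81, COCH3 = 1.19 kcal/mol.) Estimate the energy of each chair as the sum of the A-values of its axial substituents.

cis

At 1,3 positions (parity same): cis → (e,e or a,a); trans → (a,e or e,a).
Best chair for cis: E = 0.00 kcal/mol; best chair for trans: E = 1.19 kcal/mol.
The cis isomer is lower by 1.19 kcal/mol.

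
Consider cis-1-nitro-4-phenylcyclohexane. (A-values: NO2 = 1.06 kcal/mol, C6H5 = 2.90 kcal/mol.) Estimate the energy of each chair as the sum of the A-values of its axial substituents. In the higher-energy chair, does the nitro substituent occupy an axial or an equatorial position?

equatorial

C1 and C4 have opposite parity, so for the cis isomer the two substituents are one axial and one equatorial in each chair.
Chair I (nitro axial, phenyl equatorial): E = 1.06 kcal/mol.
Chair II (nitro equatorial, phenyl axial): E = 2.90 kcal/mol.
Chair II is the less stable (higher-energy) conformer, and in that chair the nitro group is equatorial.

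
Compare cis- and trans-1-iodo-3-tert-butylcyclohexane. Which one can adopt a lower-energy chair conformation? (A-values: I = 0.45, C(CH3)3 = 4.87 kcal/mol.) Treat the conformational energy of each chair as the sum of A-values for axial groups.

cis

At 1,3 positions (parity same): cis → (e,e or a,a); trans → (a,e or e,a).
Best chair for cis: E = 0.00 kcal/mol; best chair for trans: E = 0.45 kcal/mol.
The cis isomer is lower by 0.45 kcal/mol.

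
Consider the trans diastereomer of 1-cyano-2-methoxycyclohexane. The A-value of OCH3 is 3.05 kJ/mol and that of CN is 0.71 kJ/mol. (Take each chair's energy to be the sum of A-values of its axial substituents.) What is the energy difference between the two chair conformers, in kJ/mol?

C1 and C2 have opposite parity, so for the trans isomer the two substituents are e,e in one chair and a,a in the other.
Chair I (methoxy axial, cyano axial): E = 3.76 kJ/mol.
Chair II (methoxy equatorial, cyano equatorial): E = 0.00 kJ/mol.
ΔE = 3.76 − 0.00 = 3.76 kJ/mol; chair II is more stable.

3.76 kJ/mol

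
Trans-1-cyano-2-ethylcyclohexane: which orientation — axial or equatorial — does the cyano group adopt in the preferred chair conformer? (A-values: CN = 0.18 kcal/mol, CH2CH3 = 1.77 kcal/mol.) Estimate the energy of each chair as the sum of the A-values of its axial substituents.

equatorial

C1 and C2 have opposite parity, so for the trans isomer the two substituents are e,e in one chair and a,a in the other.
Chair I (cyano axial, ethyl axial): E = 1.95 kcal/mol.
Chair II (cyano equatorial, ethyl equatorial): E = 0.00 kcal/mol.
Chair II is the more stable (lower-energy) conformer, and in that chair the cyano group is equatorial.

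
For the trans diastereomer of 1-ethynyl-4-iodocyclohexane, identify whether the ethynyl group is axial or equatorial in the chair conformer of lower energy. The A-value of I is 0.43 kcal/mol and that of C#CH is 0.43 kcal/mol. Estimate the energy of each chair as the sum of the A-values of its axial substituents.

C1 and C4 have opposite parity, so for the trans isomer the two substituents are e,e in one chair and a,a in the other.
Chair I (iodo axial, ethynyl axial): E = 0.86 kcal/mol.
Chair II (iodo equatorial, ethynyl equatorial): E = 0.00 kcal/mol.
Chair II is the more stable (lower-energy) conformer, and in that chair the ethynyl group is equatorial.

equatorial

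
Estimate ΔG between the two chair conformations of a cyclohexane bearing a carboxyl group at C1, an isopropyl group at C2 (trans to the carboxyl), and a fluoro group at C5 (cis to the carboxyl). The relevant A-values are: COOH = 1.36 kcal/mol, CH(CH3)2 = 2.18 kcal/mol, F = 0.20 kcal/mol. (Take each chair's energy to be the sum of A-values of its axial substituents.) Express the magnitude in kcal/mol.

Chair I (carboxyl axial, isopropyl axial, fluoro axial): E = 3.74 kcal/mol.
Chair II (carboxyl equatorial, isopropyl equatorial, fluoro equatorial): E = 0.00 kcal/mol.
ΔE = 3.74 − 0.00 = 3.74 kcal/mol; chair II is more stable.

3.74 kcal/mol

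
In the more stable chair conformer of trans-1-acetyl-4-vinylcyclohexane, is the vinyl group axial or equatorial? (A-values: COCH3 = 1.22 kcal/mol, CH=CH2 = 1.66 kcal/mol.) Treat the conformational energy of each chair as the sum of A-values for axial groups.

equatorial

C1 and C4 have opposite parity, so for the trans isomer the two substituents are e,e in one chair and a,a in the other.
Chair I (acetyl axial, vinyl axial): E = 2.88 kcal/mol.
Chair II (acetyl equatorial, vinyl equatorial): E = 0.00 kcal/mol.
Chair II is the more stable (lower-energy) conformer, and in that chair the vinyl group is equatorial.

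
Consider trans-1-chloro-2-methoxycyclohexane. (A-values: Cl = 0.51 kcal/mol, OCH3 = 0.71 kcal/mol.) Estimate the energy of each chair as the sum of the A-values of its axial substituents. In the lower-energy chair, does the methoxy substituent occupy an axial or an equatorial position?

C1 and C2 have opposite parity, so for the trans isomer the two substituents are e,e in one chair and a,a in the other.
Chair I (chloro axial, methoxy axial): E = 1.22 kcal/mol.
Chair II (chloro equatorial, methoxy equatorial): E = 0.00 kcal/mol.
Chair II is the more stable (lower-energy) conformer, and in that chair the methoxy group is equatorial.

equatorial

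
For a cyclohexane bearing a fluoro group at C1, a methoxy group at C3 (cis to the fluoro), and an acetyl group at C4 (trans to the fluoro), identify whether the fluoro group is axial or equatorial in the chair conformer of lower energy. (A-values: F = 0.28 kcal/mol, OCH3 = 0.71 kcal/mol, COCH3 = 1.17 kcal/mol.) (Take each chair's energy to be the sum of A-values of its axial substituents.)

equatorial

Chair I (fluoro axial, methoxy axial, acetyl axial): E = 2.16 kcal/mol.
Chair II (fluoro equatorial, methoxy equatorial, acetyl equatorial): E = 0.00 kcal/mol.
Chair II is the more stable (lower-energy) conformer, and in that chair the fluoro group is equatorial.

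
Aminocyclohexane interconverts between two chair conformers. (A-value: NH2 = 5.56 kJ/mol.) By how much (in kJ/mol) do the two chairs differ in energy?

5.56 kJ/mol

A monosubstituted cyclohexane has one chair with the amino group axial (E = A = 5.56 kJ/mol) and one with it equatorial (E = 0).
ΔE = 5.56 − 0 = 5.56 kJ/mol.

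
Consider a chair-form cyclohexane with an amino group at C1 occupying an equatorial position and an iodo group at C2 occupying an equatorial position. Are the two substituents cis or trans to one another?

trans

C1 and C2 have opposite parity, so their axial bonds point in opposite directions.
With opposite-parity carbons, two substituents on the same face are one axial and one equatorial; opposite faces give both axial or both equatorial.
Here the groups are equatorial/equatorial → opposite face → trans.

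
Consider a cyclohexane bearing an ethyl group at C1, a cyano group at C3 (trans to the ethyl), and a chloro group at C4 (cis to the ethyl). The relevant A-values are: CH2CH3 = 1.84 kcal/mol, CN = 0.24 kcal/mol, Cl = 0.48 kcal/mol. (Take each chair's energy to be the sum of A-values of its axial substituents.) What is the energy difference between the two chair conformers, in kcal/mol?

1.12 kcal/mol

Chair I (ethyl axial, cyano equatorial, chloro equatorial): E = 1.84 kcal/mol.
Chair II (ethyl equatorial, cyano axial, chloro axial): E = 0.72 kcal/mol.
ΔE = 1.84 − 0.72 = 1.12 kcal/mol; chair II is more stable.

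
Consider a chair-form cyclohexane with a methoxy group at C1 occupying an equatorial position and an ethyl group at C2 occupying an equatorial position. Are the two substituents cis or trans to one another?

trans

C1 and C2 have opposite parity, so their axial bonds point in opposite directions.
With opposite-parity carbons, two substituents on the same face are one axial and one equatorial; opposite faces give both axial or both equatorial.
Here the groups are equatorial/equatorial → opposite face → trans.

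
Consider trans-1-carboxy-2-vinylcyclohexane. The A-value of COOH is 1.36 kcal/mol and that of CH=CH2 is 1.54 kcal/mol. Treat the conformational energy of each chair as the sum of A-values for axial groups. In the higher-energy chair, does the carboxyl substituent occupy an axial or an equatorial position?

axial

C1 and C2 have opposite parity, so for the trans isomer the two substituents are e,e in one chair and a,a in the other.
Chair I (carboxyl axial, vinyl axial): E = 2.90 kcal/mol.
Chair II (carboxyl equatorial, vinyl equatorial): E = 0.00 kcal/mol.
Chair I is the less stable (higher-energy) conformer, and in that chair the carboxyl group is axial.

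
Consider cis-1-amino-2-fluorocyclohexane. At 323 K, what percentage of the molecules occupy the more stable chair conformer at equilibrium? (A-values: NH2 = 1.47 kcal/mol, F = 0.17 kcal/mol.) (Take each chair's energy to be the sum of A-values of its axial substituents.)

C1 and C2 have opposite parity, so for the cis isomer the two substituents are one axial and one equatorial in each chair.
Chair I (amino axial, fluoro equatorial): E = 1.47 kcal/mol; chair II (amino equatorial, fluoro axial): E = 0.17 kcal/mol.
ΔG = 1.30 kcal/mol between the two chairs.
K = exp(ΔG/RT) with R = 1.987×10⁻³ kcal mol⁻¹ K⁻¹ and T = 323 K gives K ≈ 7.58.
Fraction in the lower-energy chair = K/(K+1) = 88.3%.

88.3%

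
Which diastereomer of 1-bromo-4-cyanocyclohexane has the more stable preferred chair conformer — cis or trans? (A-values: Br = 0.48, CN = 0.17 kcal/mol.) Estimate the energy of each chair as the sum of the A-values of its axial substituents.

At 1,4 positions (parity opposite): cis → (a,e or e,a); trans → (e,e or a,a).
Best chair for cis: E = 0.17 kcal/mol; best chair for trans: E = 0.00 kcal/mol.
The trans isomer is lower by 0.17 kcal/mol.

trans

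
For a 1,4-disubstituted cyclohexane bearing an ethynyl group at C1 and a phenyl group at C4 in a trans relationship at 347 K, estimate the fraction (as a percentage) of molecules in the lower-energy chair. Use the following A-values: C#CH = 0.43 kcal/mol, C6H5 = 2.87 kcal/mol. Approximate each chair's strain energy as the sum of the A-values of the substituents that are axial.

99.2%

C1 and C4 have opposite parity, so for the trans isomer the two substituents are e,e in one chair and a,a in the other.
Chair I (ethynyl axial, phenyl axial): E = 3.30 kcal/mol; chair II (ethynyl equatorial, phenyl equatorial): E = 0.00 kcal/mol.
ΔG = 3.30 kcal/mol between the two chairs.
K = exp(ΔG/RT) with R = 1.987×10⁻³ kcal mol⁻¹ K⁻¹ and T = 347 K gives K ≈ 120.
Fraction in the lower-energy chair = K/(K+1) = 99.2%.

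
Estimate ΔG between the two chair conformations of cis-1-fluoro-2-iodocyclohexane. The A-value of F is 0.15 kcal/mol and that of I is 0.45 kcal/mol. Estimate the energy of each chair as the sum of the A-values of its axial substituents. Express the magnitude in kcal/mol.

0.30 kcal/mol

C1 and C2 have opposite parity, so for the cis isomer the two substituents are one axial and one equatorial in each chair.
Chair I (fluoro axial, iodo equatorial): E = 0.15 kcal/mol.
Chair II (fluoro equatorial, iodo axial): E = 0.45 kcal/mol.
ΔE = 0.45 − 0.15 = 0.30 kcal/mol; chair I is more stable.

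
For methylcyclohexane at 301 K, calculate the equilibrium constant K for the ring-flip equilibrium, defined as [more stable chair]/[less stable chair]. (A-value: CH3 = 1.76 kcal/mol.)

One chair has the methyl group axial (E = 1.76 kcal/mol) and the other has it equatorial (E = 0).
ΔG = 1.76 kcal/mol between the two chairs.
K = exp(ΔG/RT) with R = 1.987×10⁻³ kcal mol⁻¹ K⁻¹ and T = 301 K gives K ≈ 19.

K ≈ 19.0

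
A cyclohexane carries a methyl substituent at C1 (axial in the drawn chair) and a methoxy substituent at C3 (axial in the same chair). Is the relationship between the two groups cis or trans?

cis

C1 and C3 have the same parity, so their axial bonds point in the same direction.
With same-parity carbons, two substituents on the same face are both axial or both equatorial; opposite faces give one of each.
Here the groups are axial/axial → same face → cis.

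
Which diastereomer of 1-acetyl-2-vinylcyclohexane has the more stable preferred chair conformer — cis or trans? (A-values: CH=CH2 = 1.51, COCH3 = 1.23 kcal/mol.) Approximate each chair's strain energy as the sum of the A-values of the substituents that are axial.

trans

At 1,2 positions (parity opposite): cis → (a,e or e,a); trans → (e,e or a,a).
Best chair for cis: E = 1.23 kcal/mol; best chair for trans: E = 0.00 kcal/mol.
The trans isomer is lower by 1.23 kcal/mol.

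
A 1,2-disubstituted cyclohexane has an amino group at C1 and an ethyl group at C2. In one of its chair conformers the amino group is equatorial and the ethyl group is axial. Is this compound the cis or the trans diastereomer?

C1 and C2 have opposite parity, so their axial bonds point in opposite directions.
With opposite-parity carbons, two substituents on the same face are one axial and one equatorial; opposite faces give both axial or both equatorial.
Here the groups are equatorial/axial → same face → cis.

cis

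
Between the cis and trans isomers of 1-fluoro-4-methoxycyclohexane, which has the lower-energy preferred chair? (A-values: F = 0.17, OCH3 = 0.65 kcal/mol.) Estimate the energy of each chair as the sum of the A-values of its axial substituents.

trans

At 1,4 positions (parity opposite): cis → (a,e or e,a); trans → (e,e or a,a).
Best chair for cis: E = 0.17 kcal/mol; best chair for trans: E = 0.00 kcal/mol.
The trans isomer is lower by 0.17 kcal/mol.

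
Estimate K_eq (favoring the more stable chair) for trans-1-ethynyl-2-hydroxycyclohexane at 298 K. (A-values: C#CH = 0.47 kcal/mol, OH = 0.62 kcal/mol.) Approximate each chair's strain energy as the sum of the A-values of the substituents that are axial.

K ≈ 6.30

C1 and C2 have opposite parity, so for the trans isomer the two substituents are e,e in one chair and a,a in the other.
Chair I (ethynyl axial, hydroxyl axial): E = 1.09 kcal/mol; chair II (ethynyl equatorial, hydroxyl equatorial): E = 0.00 kcal/mol.
ΔG = 1.09 kcal/mol between the two chairs.
K = exp(ΔG/RT) with R = 1.987×10⁻³ kcal mol⁻¹ K⁻¹ and T = 298 K gives K ≈ 6.3.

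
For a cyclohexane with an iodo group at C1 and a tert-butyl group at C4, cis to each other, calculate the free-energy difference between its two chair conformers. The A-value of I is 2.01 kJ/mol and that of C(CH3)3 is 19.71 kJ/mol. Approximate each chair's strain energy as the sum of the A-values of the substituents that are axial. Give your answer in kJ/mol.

C1 and C4 have opposite parity, so for the cis isomer the two substituents are one axial and one equatorial in each chair.
Chair I (iodo axial, tert-butyl equatorial): E = 2.01 kJ/mol.
Chair II (iodo equatorial, tert-butyl axial): E = 19.71 kJ/mol.
ΔE = 19.71 − 2.01 = 17.70 kJ/mol; chair I is more stable.

17.70 kJ/mol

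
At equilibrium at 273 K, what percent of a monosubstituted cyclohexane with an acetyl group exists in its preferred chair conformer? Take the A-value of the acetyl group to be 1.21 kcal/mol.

One chair has the acetyl group axial (E = 1.21 kcal/mol) and the other has it equatorial (E = 0).
ΔG = 1.21 kcal/mol between the two chairs.
K = exp(ΔG/RT) with R = 1.987×10⁻³ kcal mol⁻¹ K⁻¹ and T = 273 K gives K ≈ 9.31.
Fraction in the lower-energy chair = K/(K+1) = 90.3%.

90.3%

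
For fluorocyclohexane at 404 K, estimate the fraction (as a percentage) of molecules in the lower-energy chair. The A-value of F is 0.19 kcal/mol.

One chair has the fluoro group axial (E = 0.19 kcal/mol) and the other has it equatorial (E = 0).
ΔG = 0.19 kcal/mol between the two chairs.
K = exp(ΔG/RT) with R = 1.987×10⁻³ kcal mol⁻¹ K⁻¹ and T = 404 K gives K ≈ 1.27.
Fraction in the lower-energy chair = K/(K+1) = 55.9%.

55.9%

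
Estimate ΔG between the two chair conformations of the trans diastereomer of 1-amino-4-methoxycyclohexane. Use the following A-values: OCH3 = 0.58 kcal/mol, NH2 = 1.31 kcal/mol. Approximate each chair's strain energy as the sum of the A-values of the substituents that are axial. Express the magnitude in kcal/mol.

C1 and C4 have opposite parity, so for the trans isomer the two substituents are e,e in one chair and a,a in the other.
Chair I (methoxy axial, amino axial): E = 1.89 kcal/mol.
Chair II (methoxy equatorial, amino equatorial): E = 0.00 kcal/mol.
ΔE = 1.89 − 0.00 = 1.89 kcal/mol; chair II is more stable.

1.89 kcal/mol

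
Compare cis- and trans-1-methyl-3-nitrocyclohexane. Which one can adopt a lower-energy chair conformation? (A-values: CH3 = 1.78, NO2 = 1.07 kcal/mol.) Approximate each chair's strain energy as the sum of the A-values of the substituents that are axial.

cis

At 1,3 positions (parity same): cis → (e,e or a,a); trans → (a,e or e,a).
Best chair for cis: E = 0.00 kcal/mol; best chair for trans: E = 1.07 kcal/mol.
The cis isomer is lower by 1.07 kcal/mol.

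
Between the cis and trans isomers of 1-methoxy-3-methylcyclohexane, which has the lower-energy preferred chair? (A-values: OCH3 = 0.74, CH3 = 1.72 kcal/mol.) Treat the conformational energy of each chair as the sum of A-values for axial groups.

At 1,3 positions (parity same): cis → (e,e or a,a); trans → (a,e or e,a).
Best chair for cis: E = 0.00 kcal/mol; best chair for trans: E = 0.74 kcal/mol.
The cis isomer is lower by 0.74 kcal/mol.

cis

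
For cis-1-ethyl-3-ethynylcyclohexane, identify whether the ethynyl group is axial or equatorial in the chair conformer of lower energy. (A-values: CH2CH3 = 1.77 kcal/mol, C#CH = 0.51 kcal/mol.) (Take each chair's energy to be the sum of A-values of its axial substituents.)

C1 and C3 have the same parity, so for the cis isomer the two substituents are e,e in one chair and a,a in the other.
Chair I (ethyl axial, ethynyl axial): E = 2.28 kcal/mol.
Chair II (ethyl equatorial, ethynyl equatorial): E = 0.00 kcal/mol.
Chair II is the more stable (lower-energy) conformer, and in that chair the ethynyl group is equatorial.

equatorial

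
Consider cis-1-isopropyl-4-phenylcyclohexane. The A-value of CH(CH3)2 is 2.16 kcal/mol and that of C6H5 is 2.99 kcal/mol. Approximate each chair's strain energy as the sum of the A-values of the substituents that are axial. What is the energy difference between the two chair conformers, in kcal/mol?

C1 and C4 have opposite parity, so for the cis isomer the two substituents are one axial and one equatorial in each chair.
Chair I (isopropyl axial, phenyl equatorial): E = 2.16 kcal/mol.
Chair II (isopropyl equatorial, phenyl axial): E = 2.99 kcal/mol.
ΔE = 2.99 − 2.16 = 0.83 kcal/mol; chair I is more stable.

0.83 kcal/mol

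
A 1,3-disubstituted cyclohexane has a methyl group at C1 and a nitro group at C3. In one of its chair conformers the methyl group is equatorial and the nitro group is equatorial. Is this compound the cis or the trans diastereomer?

cis

C1 and C3 have the same parity, so their axial bonds point in the same direction.
With same-parity carbons, two substituents on the same face are both axial or both equatorial; opposite faces give one of each.
Here the groups are equatorial/equatorial → same face → cis.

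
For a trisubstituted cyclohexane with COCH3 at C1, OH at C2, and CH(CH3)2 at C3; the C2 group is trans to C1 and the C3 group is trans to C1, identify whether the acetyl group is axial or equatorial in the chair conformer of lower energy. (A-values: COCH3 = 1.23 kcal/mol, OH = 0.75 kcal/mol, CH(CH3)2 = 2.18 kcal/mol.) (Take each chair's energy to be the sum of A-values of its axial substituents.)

Chair I (acetyl axial, hydroxyl axial, isopropyl equatorial): E = 1.98 kcal/mol.
Chair II (acetyl equatorial, hydroxyl equatorial, isopropyl axial): E = 2.18 kcal/mol.
Chair I is the more stable (lower-energy) conformer, and in that chair the acetyl group is axial.

axial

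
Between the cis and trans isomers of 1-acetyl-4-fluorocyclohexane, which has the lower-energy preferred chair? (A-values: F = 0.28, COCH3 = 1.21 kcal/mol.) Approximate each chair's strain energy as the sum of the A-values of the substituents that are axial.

trans

At 1,4 positions (parity opposite): cis → (a,e or e,a); trans → (e,e or a,a).
Best chair for cis: E = 0.28 kcal/mol; best chair for trans: E = 0.00 kcal/mol.
The trans isomer is lower by 0.28 kcal/mol.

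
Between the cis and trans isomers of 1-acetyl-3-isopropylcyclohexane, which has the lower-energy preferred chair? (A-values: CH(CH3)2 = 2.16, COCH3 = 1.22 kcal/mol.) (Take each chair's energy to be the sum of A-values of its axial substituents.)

cis

At 1,3 positions (parity same): cis → (e,e or a,a); trans → (a,e or e,a).
Best chair for cis: E = 0.00 kcal/mol; best chair for trans: E = 1.22 kcal/mol.
The cis isomer is lower by 1.22 kcal/mol.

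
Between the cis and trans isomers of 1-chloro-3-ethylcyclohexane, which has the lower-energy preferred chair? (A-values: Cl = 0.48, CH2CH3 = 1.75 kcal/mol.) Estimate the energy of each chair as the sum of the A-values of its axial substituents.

cis

At 1,3 positions (parity same): cis → (e,e or a,a); trans → (a,e or e,a).
Best chair for cis: E = 0.00 kcal/mol; best chair for trans: E = 0.48 kcal/mol.
The cis isomer is lower by 0.48 kcal/mol.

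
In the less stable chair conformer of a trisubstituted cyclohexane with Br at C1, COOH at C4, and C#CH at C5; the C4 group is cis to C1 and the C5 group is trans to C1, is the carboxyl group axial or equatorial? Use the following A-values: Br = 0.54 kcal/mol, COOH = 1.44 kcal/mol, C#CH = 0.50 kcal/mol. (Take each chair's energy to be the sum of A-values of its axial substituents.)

axial

Chair I (bromo axial, carboxyl equatorial, ethynyl equatorial): E = 0.54 kcal/mol.
Chair II (bromo equatorial, carboxyl axial, ethynyl axial): E = 1.94 kcal/mol.
Chair II is the less stable (higher-energy) conformer, and in that chair the carboxyl group is axial.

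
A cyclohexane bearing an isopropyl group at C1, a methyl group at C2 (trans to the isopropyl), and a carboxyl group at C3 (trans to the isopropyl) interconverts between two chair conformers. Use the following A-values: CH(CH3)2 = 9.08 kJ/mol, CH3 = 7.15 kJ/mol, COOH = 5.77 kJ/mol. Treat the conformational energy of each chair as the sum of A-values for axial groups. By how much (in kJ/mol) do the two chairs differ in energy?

Chair I (isopropyl axial, methyl axial, carboxyl equatorial): E = 16.23 kJ/mol.
Chair II (isopropyl equatorial, methyl equatorial, carboxyl axial): E = 5.77 kJ/mol.
ΔE = 16.23 − 5.77 = 10.46 kJ/mol; chair II is more stable.

10.46 kJ/mol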